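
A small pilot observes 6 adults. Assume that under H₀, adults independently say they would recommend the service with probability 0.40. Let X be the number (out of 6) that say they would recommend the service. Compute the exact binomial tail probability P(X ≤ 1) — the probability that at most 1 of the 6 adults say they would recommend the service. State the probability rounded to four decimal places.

X is binomial with n = 6 and p = 0.40.
P(X ≤ 1) = C(6,0)·0.40^0·0.60^6 + C(6,1)·0.40^1·0.60^5.
= 0.046656 + 0.186624 = 0.2333.

P = 0.2333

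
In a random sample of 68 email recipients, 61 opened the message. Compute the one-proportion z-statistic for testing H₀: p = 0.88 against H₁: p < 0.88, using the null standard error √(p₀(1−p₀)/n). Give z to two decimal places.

z = 0.43

p̂ = 61/68 = 0.89706.
SE₀ = √(0.88·0.12/68) = 0.039407.
Test statistic: z = 0.01706/0.039407 = 0.43.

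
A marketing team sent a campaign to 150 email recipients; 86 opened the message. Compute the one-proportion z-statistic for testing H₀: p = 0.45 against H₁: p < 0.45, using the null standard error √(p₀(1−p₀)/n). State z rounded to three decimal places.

With x = 86 successes in n = 150, p̂ = 0.57333.
SE₀ = √(0.45·0.55/150) = 0.040620.
z = (p̂ − p₀)/SE = (0.57333 − 0.45)/0.040620 = 3.036.

z = 3.036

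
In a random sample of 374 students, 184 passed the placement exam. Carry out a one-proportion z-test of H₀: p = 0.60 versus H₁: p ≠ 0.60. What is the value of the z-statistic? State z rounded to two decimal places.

z = -4.26

The sample proportion is 184/374 = 0.49198.
SE₀ = √(0.60·0.40/374) = 0.025332.
z = (p̂ − p₀)/SE = (0.49198 − 0.60)/0.025332 = -4.26.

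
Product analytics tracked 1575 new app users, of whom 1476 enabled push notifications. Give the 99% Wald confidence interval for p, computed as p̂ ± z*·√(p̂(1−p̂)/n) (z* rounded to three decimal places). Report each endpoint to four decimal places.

(0.9214, 0.9529)

p̂ = 1476/1575 = 0.93714.
Standard error of p̂: √(0.058906/1575) = √0.000037401 = 0.006116.
For 99% confidence, z* = 2.576.
Margin = 2.576·0.006116 = 0.01575.
Interval: 0.93714 ± 0.01575 → (0.9214, 0.9529).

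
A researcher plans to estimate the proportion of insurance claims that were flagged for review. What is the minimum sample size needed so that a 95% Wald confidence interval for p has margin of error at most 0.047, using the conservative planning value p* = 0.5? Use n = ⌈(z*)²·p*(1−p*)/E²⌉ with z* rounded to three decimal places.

n = 435

For 95% confidence, z* = 1.960.
p*(1−p*) = 0.2500.
Required n before rounding: 3.841600 × 0.2500 / 0.047² = 434.767.
Rounding up, n = 435.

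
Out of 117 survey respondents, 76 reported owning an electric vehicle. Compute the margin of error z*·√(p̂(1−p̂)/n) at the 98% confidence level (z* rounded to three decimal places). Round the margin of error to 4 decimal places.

With x = 76 successes in n = 117, p̂ = 0.64957.
SE = √(p̂(1−p̂)/n) = √(0.227628/117) = 0.044108.
For 98% confidence, z* = 2.326.
Margin of error = z*·SE = 2.326 × 0.044108 = 0.1026.

ME = 0.1026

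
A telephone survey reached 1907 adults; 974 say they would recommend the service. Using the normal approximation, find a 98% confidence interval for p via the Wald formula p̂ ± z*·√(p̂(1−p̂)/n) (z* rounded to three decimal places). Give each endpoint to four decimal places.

The sample proportion is 974/1907 = 0.51075.
SE(p̂) = √(0.51075·0.48925/1907) = 0.011447.
The 98% critical value is z* = 2.326.
Margin of error: 2.326 × 0.011447 = 0.02663.
Interval: 0.51075 ± 0.02663 → (0.4841, 0.5374).

(0.4841, 0.5374)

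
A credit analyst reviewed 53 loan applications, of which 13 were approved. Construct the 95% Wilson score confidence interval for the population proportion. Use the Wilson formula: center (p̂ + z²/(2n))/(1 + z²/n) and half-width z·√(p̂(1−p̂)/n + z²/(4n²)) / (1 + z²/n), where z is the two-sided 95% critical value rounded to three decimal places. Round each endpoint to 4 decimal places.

(0.1493, 0.3757)

p̂ = 13/53 = 0.24528; z = 1.960, so z² = 3.841600.
1 + z²/n = 1.072483.
Center = (0.24528 + 0.036242)/1.072483 = 0.26250.
Radicand: p̂(1−p̂)/n + z²/(4n²) = 0.003492816 + 0.000341901 = 0.003834717.
Half-width = z·√(radicand)/denom = 1.960·0.061925/1.072483 = 0.11317.
Interval: 0.26250 ± 0.11317 → (0.1493, 0.3757).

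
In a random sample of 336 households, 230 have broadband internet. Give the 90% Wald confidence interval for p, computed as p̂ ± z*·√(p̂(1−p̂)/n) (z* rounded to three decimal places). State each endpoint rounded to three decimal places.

(0.643, 0.726)

The sample proportion is 230/336 = 0.68452.
Standard error of p̂: √(0.215951/336) = √0.000642711 = 0.025352.
z* = 1.645 at the 90% level.
Margin = 1.645·0.025352 = 0.04170.
CI: 0.68452 ± 0.04170 = (0.643, 0.726).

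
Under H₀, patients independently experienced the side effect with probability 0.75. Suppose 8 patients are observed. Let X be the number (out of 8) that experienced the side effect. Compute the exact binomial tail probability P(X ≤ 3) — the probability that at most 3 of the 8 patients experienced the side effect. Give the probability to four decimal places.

X is binomial with n = 8 and p = 0.75.
P(X ≤ 3) = C(8,0)·0.75^0·0.25^8 + C(8,1)·0.75^1·0.25^7 + C(8,2)·0.75^2·0.25^6 + C(8,3)·0.75^3·0.25^5.
= 0.000015 + 0.000366 + 0.003845 + 0.023071 = 0.0273.

P = 0.0273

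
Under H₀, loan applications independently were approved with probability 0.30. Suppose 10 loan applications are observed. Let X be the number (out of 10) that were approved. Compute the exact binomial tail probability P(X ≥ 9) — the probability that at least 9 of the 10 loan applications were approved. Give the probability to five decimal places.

X is binomial with n = 10 and p = 0.30.
P(X ≥ 9) = C(10,9)·0.30^9·0.70^1 + C(10,10)·0.30^10·0.70^0.
= 0.000138 + 0.000006 = 0.00014.

P = 0.00014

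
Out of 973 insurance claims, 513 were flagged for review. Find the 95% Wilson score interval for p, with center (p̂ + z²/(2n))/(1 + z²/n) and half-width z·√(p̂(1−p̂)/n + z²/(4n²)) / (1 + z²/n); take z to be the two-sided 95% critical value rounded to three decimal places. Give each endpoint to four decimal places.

Here p̂ = 513/973 = 0.52724 and z = 1.960 (z² = 3.841600).
1 + z²/n = 1.003948.
Adjusted center: (0.52724 + z²/(2n))/1.003948 = 0.52713.
Radicand: p̂(1−p̂)/n + z²/(4n²) = 0.000256175 + 0.000001014 = 0.000257189.
Half-width = z·√(radicand)/denom = 1.960·0.016037/1.003948 = 0.03131.
CI: 0.52713 ± 0.03131 = (0.4958, 0.5584).

(0.4958, 0.5584)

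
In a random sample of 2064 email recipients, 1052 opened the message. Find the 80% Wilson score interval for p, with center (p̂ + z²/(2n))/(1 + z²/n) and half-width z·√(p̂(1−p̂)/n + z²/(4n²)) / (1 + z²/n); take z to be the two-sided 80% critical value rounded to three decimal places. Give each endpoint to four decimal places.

(0.4956, 0.5238)

p̂ = 1052/2064 = 0.50969; z = 1.282, so z² = 1.643524.
Denominator 1 + z²/n = 1 + 1.643524/2064 = 1.000796.
Adjusted center: (0.50969 + z²/(2n))/1.000796 = 0.50968.
Radicand: p̂(1−p̂)/n + z²/(4n²) = 0.000121079 + 0.000000096 = 0.000121175.
Half-width = z·√(radicand)/denom = 1.282·0.011008/1.000796 = 0.01410.
CI: 0.50968 ± 0.01410 = (0.4956, 0.5238).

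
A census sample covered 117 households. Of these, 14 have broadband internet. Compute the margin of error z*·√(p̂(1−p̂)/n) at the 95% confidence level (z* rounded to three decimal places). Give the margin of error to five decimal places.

ME = 0.05881

Sample proportion p̂ = 14/117 = 0.11966.
SE(p̂) = √(0.11966·0.88034/117) = 0.030006.
For 95% confidence, z* = 1.960.
So ME = 0.05881.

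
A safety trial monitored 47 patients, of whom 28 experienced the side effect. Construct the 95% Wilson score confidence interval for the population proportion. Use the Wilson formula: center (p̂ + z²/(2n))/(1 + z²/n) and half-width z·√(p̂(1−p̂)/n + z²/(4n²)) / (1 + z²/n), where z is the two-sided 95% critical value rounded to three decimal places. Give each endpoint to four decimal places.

(0.4534, 0.7236)

p̂ = 28/47 = 0.59574; z = 1.960, so z² = 3.841600.
Denominator 1 + z²/n = 1 + 3.841600/47 = 1.081736.
Center = (0.59574 + 0.040868)/1.081736 = 0.58851.
Radicand: p̂(1−p̂)/n + z²/(4n²) = 0.005124105 + 0.000434767 = 0.005558872.
Half-width = z·√(radicand)/denom = 1.960·0.074558/1.081736 = 0.13509.
Interval: 0.58851 ± 0.13509 → (0.4534, 0.7236).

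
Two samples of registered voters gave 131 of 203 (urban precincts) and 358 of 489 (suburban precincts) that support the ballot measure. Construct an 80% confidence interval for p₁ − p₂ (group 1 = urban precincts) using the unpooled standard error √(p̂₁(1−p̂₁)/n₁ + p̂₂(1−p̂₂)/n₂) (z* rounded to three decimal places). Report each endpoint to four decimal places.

(-0.1369, -0.0367)

p̂₁ = 131/203 = 0.64532, p̂₂ = 358/489 = 0.73211; p̂₁ − p̂₂ = -0.08679.
SE = √(0.001127498 + 0.000401077) = √0.001528575 = 0.039097.
z* = 1.282 at the 80% level. Margin of error = 0.05012.
Interval: -0.08679 ± 0.05012 → (-0.1369, -0.0367).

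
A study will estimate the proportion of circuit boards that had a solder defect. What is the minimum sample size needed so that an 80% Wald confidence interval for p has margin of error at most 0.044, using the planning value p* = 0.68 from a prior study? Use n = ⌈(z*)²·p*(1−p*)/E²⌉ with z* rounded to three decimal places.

n = 185

For 80% confidence, z* = 1.282.
p*(1−p*) = 0.68·0.32 = 0.2176.
(z*)²·p*(1−p*)/E² = 1.643524·0.2176/0.001936 = 184.727.
⌈184.727⌉ = 185.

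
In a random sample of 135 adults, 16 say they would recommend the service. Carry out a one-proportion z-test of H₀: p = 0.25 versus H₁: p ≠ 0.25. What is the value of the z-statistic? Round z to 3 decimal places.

p̂ = 16/135 = 0.11852.
SE₀ = √(0.25·0.75/135) = 0.037268.
Test statistic: z = -0.13148/0.037268 = -3.528.

z = -3.528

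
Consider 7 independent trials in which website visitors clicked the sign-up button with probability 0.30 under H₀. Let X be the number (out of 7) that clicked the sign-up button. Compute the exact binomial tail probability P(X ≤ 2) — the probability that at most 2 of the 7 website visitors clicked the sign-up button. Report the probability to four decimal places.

X is binomial with n = 7 and p = 0.30.
P(X ≤ 2) = C(7,0)·0.30^0·0.70^7 + C(7,1)·0.30^1·0.70^6 + C(7,2)·0.30^2·0.70^5.
= 0.082354 + 0.247063 + 0.317652 = 0.6471.

P = 0.6471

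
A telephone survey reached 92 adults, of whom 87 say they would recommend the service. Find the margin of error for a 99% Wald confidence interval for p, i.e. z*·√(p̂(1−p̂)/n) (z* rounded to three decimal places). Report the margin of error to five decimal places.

With x = 87 successes in n = 92, p̂ = 0.94565.
SE = √(p̂(1−p̂)/n) = √(0.051394/92) = 0.023635.
For 99% confidence, z* = 2.576.
So ME = 0.06088.

ME = 0.06088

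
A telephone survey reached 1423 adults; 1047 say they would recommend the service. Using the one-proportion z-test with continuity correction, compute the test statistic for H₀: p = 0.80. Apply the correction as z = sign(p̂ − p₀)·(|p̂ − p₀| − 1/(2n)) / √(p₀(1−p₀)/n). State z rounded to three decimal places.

z = -6.024

p̂ = 1047/1423 = 0.73577. p̂ − p₀ = -0.064230.
1/(2n) = 0.000351.
Corrected numerator: |-0.064230| − 0.000351 = 0.063879.
Under H₀, SE = √(p₀(1−p₀)/n) = √(0.80·0.20/1423) = √0.000112439 = 0.010604.
z = −0.063879/0.010604 = -6.024.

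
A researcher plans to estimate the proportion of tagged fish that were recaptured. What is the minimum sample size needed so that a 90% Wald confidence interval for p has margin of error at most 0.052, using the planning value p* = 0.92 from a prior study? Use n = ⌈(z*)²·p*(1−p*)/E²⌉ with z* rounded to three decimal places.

For 90% confidence, z* = 1.645.
p*(1−p*) = 0.0736.
Required n before rounding: 2.706025 × 0.0736 / 0.052² = 73.655.
Rounding up, n = 74.

n = 74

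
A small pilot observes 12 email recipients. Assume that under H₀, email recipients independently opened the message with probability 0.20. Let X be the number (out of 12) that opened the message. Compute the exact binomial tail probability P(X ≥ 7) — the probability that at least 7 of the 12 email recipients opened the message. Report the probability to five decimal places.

X ~ Binomial(n=12, p=0.20).
P(X ≥ 7) = Σ_{j=7}^{12} C(12,j)·0.20^j·0.80^{12−j}.
= 0.003322 + 0.000519 + 0.000058 + 0.000004 + 0.000000 + 0.000000 = 0.00390.

P = 0.00390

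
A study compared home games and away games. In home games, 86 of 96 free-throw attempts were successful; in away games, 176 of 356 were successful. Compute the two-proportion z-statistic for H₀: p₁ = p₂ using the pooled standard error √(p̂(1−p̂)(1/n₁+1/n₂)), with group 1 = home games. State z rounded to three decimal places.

z = 7.072

p̂₁ = 86/96 = 0.89583, p̂₂ = 176/356 = 0.49438.
Pooled p̂ = (86+176)/(96+356) = 262/452 = 0.57965.
SE = √[p̂(1−p̂)(1/n₁+1/n₂)] = √[0.57965·0.42035·(1/96+1/356)] ≈ 0.056767.
z = 0.40145/0.056767 = 7.072.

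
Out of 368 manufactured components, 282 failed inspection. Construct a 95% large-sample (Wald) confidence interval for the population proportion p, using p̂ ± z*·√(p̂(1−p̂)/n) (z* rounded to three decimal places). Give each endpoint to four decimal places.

(0.7231, 0.8095)

p̂ = 282/368 = 0.76630.
SE(p̂) = √(0.76630·0.23370/368) = 0.022060.
The 95% critical value is z* = 1.960.
Margin of error: 1.960 × 0.022060 = 0.04324.
CI: 0.76630 ± 0.04324 = (0.7231, 0.8095).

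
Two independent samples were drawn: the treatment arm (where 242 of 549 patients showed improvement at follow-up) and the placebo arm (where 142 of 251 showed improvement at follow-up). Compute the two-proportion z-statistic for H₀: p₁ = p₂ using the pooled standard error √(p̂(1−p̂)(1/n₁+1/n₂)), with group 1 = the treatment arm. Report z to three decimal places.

p̂₁ = 242/549 = 0.44080, p̂₂ = 142/251 = 0.56574.
Pooled p̂ = (242+142)/(549+251) = 384/800 = 0.48000.
Pooled SE = √[0.2496000·0.00580556] ≈ 0.038067.
z = (p̂₁ − p̂₂)/SE = (0.44080 − 0.56574)/0.038067 = -0.12494/0.038067 = -3.282.

z = -3.282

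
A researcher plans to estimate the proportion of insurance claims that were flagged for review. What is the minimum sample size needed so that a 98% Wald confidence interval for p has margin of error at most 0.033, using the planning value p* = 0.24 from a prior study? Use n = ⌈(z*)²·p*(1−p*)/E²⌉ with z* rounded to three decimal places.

n = 907

z* = 2.326 at the 98% level.
p*(1−p*) = 0.24·0.76 = 0.1824.
Required n before rounding: 5.410276 × 0.1824 / 0.033² = 906.184.
⌈906.184⌉ = 907.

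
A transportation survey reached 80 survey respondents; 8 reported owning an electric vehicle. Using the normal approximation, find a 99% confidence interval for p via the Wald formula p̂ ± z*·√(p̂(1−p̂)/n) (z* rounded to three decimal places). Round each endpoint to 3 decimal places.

(0.014, 0.186)

p̂ = 8/80 = 0.10000.
SE = √(p̂(1−p̂)/n) = √(0.090000/80) = 0.033541.
z* = 2.576 at the 99% level.
Margin of error: 2.576 × 0.033541 = 0.08640.
Interval: 0.10000 ± 0.08640 → (0.014, 0.186).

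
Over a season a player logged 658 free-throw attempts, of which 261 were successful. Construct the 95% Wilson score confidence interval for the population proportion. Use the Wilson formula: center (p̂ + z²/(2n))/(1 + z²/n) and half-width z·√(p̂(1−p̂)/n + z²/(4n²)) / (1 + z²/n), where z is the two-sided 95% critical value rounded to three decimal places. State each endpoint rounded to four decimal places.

Here p̂ = 261/658 = 0.39666 and z = 1.960 (z² = 3.841600).
Denominator 1 + z²/n = 1 + 3.841600/658 = 1.005838.
Adjusted center: (0.39666 + z²/(2n))/1.005838 = 0.39726.
Radicand: p̂(1−p̂)/n + z²/(4n²) = 0.000363708 + 0.000002218 = 0.000365926.
Half-width = z·√(radicand)/denom = 1.960·0.019129/1.005838 = 0.03728.
So the interval runs from 0.3600 to 0.4345.

(0.3600, 0.4345)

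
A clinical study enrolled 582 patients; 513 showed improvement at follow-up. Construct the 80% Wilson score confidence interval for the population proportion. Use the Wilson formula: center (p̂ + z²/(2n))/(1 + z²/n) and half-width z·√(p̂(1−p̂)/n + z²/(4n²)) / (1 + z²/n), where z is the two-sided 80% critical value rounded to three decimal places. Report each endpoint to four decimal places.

Here p̂ = 513/582 = 0.88144 and z = 1.282 (z² = 1.643524).
Denominator 1 + z²/n = 1 + 1.643524/582 = 1.002824.
Adjusted center: (0.88144 + z²/(2n))/1.002824 = 0.88037.
Radicand: p̂(1−p̂)/n + z²/(4n²) = 0.000179555 + 0.000001213 = 0.000180768.
Half-width = z·√(radicand)/denom = 1.282·0.013445/1.002824 = 0.01719.
CI: 0.88037 ± 0.01719 = (0.8632, 0.8976).

(0.8632, 0.8976)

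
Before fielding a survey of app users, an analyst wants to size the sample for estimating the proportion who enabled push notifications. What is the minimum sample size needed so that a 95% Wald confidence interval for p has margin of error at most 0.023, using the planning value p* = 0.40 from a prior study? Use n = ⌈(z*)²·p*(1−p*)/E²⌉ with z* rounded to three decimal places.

The 95% critical value is z* = 1.960.
p*(1−p*) = 0.40·0.60 = 0.2400.
(z*)²·p*(1−p*)/E² = 3.841600·0.2400/0.000529 = 1742.881.
⌈1742.881⌉ = 1743.

n = 1743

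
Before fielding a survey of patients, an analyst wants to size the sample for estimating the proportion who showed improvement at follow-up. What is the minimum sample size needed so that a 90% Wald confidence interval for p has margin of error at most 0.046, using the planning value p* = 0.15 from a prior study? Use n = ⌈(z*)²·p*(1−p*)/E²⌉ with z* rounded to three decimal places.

n = 164

The 90% critical value is z* = 1.645.
p*(1−p*) = 0.15·0.85 = 0.1275.
Required n before rounding: 2.706025 × 0.1275 / 0.046² = 163.052.
Rounding up, n = 164.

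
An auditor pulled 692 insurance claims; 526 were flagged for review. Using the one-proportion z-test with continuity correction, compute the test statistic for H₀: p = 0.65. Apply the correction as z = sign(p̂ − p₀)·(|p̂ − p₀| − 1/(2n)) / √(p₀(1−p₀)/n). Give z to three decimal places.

With x = 526 successes in n = 692, p̂ = 0.76012. p̂ − p₀ = 0.110116.
Continuity correction 1/(2n) = 1/1384 = 0.000723.
Corrected numerator: |0.110116| − 0.000723 = 0.109393.
Under H₀, SE = √(p₀(1−p₀)/n) = √(0.65·0.35/692) = √0.000328757 = 0.018132.
z = (+)0.109393/0.018132 = 6.033.

z = 6.033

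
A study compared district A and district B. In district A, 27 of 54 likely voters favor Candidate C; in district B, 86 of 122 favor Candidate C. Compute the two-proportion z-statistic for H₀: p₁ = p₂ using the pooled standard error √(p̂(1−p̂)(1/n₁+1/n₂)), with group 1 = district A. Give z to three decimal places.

z = -2.615

Sample proportions: p̂₁ = 27/54 = 0.50000 and p̂₂ = 86/122 = 0.70492.
Pooled p̂ = (27+86)/(54+122) = 113/176 = 0.64205.
Pooled SE = √[0.2298231·0.02671524] ≈ 0.078357.
z = -0.20492/0.078357 = -2.615.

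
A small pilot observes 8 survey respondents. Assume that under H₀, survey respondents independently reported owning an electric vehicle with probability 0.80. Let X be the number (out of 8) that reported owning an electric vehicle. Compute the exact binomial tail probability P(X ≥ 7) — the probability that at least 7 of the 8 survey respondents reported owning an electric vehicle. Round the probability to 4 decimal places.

X ~ Binomial(n=8, p=0.80).
P(X ≥ 7) = C(8,7)·0.80^7·0.20^1 + C(8,8)·0.80^8·0.20^0.
= 0.335544 + 0.167772 = 0.5033.

P = 0.5033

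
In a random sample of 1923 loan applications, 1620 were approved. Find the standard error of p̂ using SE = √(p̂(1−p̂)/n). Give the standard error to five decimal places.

Sample proportion p̂ = 1620/1923 = 0.84243.
p̂(1−p̂) = 0.132742.
SE = √(0.132742/1923) = 0.00831.

SE = 0.00831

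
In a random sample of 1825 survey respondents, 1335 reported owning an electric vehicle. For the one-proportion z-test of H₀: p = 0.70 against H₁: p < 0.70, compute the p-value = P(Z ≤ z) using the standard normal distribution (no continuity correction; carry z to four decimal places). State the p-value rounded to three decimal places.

p-value = 0.998

p̂ = 1335/1825 = 0.73151.
Under H₀, SE = √(p₀(1−p₀)/n) = √(0.70·0.30/1825) = √0.000115068 = 0.010727.
z = (p̂ − p₀)/SE = (1335/1825 − 0.70)/0.010727 ≈ 2.9372.
p-value = P(Z ≤ z) with z = 2.9372 → 0.998.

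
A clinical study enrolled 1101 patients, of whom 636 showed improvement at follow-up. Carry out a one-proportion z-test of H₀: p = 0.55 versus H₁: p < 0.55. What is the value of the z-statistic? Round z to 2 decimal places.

With x = 636 successes in n = 1101, p̂ = 0.57766.
Under H₀, SE = √(p₀(1−p₀)/n) = √(0.55·0.45/1101) = √0.000224796 = 0.014993.
z = (p̂ − p₀)/SE = (0.57766 − 0.55)/0.014993 = 1.84.

z = 1.84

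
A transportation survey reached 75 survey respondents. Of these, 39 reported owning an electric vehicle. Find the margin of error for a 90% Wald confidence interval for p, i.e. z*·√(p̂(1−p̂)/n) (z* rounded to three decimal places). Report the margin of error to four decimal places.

With x = 39 successes in n = 75, p̂ = 0.52000.
SE(p̂) = √(0.52000·0.48000/75) = 0.057689.
z* = 1.645 at the 90% level.
Margin of error = z*·SE = 1.645 × 0.057689 = 0.0949.

ME = 0.0949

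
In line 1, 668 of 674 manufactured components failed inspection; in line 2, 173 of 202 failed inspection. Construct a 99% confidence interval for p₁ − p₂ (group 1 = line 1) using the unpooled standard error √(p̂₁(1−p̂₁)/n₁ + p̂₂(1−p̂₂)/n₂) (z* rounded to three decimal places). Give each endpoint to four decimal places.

p̂₁ = 668/674 = 0.99110, p̂₂ = 173/202 = 0.85644; p̂₁ − p̂₂ = 0.13466.
Unpooled SE = √(p̂₁(1−p̂₁)/n₁ + p̂₂(1−p̂₂)/n₂) = √(0.000013090 + 0.000608681) = 0.024935.
The 99% critical value is z* = 2.576. Margin of error = 0.06423.
Interval: 0.13466 ± 0.06423 → (0.0704, 0.1989).

(0.0704, 0.1989)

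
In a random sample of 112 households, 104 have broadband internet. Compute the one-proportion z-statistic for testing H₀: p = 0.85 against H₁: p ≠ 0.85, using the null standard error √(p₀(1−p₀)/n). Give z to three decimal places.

p̂ = 104/112 = 0.92857.
SE₀ = √(0.85·0.15/112) = 0.033740.
Test statistic: z = 0.07857/0.033740 = 2.329.

z = 2.329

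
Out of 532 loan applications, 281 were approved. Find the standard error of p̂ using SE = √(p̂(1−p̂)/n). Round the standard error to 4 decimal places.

With x = 281 successes in n = 532, p̂ = 0.52820.
p̂(1−p̂) = 0.52820·0.47180 = 0.249205.
Dividing by n and taking the root: √0.000468430 = 0.0216.

SE = 0.0216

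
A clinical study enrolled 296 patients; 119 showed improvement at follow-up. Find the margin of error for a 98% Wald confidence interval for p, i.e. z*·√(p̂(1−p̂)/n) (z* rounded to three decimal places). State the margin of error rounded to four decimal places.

The sample proportion is 119/296 = 0.40203.
SE = √(p̂(1−p̂)/n) = √(0.240401/296) = 0.028499.
The 98% critical value is z* = 2.326.
ME = 2.326·0.028499 = 0.0663.

ME = 0.0663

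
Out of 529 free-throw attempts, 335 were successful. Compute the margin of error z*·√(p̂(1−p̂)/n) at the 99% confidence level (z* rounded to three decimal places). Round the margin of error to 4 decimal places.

ME = 0.0540

p̂ = 335/529 = 0.63327.
SE(p̂) = √(0.63327·0.36673/529) = 0.020953.
The 99% critical value is z* = 2.576.
ME = 2.576·0.020953 = 0.0540.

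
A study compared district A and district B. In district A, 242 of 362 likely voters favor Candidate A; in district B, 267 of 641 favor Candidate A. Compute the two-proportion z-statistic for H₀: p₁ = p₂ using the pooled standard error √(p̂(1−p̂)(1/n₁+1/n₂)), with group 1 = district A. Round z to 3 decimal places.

Sample proportions: p̂₁ = 242/362 = 0.66851 and p̂₂ = 267/641 = 0.41654.
Pooled p̂ = (242+267)/(362+641) = 509/1003 = 0.50748.
SE = √[p̂(1−p̂)(1/n₁+1/n₂)] = √[0.50748·0.49252·(1/362+1/641)] ≈ 0.032869.
z = 0.25197/0.032869 = 7.666.

z = 7.666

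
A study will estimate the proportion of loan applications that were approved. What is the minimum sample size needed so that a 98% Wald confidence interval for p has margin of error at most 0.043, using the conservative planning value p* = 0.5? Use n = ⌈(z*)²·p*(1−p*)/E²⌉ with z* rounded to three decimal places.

n = 732

For 98% confidence, z* = 2.326.
p*(1−p*) = 0.50·0.50 = 0.2500.
Required n before rounding: 5.410276 × 0.2500 / 0.043² = 731.514.
⌈731.514⌉ = 732.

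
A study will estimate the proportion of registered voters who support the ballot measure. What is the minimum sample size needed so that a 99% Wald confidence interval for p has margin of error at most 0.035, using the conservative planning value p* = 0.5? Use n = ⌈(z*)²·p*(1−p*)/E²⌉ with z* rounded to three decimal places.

The 99% critical value is z* = 2.576.
p*(1−p*) = 0.50·0.50 = 0.2500.
Required n before rounding: 6.635776 × 0.2500 / 0.035² = 1354.240.
Rounding up, n = 1355.

n = 1355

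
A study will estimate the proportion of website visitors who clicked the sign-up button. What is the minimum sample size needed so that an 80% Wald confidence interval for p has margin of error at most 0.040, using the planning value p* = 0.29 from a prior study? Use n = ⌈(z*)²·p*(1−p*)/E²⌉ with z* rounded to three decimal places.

For 80% confidence, z* = 1.282.
p*(1−p*) = 0.2059.
(z*)²·p*(1−p*)/E² = 1.643524·0.2059/0.001600 = 211.501.
Rounding up, n = 212.

n = 212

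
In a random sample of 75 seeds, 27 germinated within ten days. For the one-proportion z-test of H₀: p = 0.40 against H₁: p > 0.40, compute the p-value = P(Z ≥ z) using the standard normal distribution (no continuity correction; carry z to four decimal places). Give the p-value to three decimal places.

p-value = 0.760

Sample proportion p̂ = 27/75 = 0.36000.
Null standard error: √(0.40·0.60/75) = √0.003200000 = 0.056569.
z = (p̂ − p₀)/SE = (27/75 − 0.40)/0.056569 ≈ -0.7071.
From the standard normal, P(Z ≥ z) = 0.760.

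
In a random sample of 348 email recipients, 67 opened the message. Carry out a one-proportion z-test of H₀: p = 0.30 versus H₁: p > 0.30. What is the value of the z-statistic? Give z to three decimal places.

z = -4.375

The sample proportion is 67/348 = 0.19253.
Null standard error: √(0.30·0.70/348) = √0.000603448 = 0.024565.
Test statistic: z = -0.10747/0.024565 = -4.375.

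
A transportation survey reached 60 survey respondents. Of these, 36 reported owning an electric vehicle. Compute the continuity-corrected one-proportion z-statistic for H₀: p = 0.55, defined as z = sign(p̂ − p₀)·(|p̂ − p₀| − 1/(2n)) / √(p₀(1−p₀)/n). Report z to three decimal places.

With x = 36 successes in n = 60, p̂ = 0.60000. p̂ − p₀ = 0.050000.
Continuity correction 1/(2n) = 1/120 = 0.008333.
Corrected numerator: |0.050000| − 0.008333 = 0.041667.
SE₀ = √(0.55·0.45/60) = 0.064226.
z = +0.041667/0.064226 = 0.649.

z = 0.649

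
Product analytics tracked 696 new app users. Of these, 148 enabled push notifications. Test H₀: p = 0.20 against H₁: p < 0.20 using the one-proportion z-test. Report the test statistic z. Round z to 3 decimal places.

z = 0.834

p̂ = 148/696 = 0.21264.
SE₀ = √(0.20·0.80/696) = 0.015162.
z = (0.21264 − 0.20)/0.015162 = 0.01264/0.015162 = 0.834.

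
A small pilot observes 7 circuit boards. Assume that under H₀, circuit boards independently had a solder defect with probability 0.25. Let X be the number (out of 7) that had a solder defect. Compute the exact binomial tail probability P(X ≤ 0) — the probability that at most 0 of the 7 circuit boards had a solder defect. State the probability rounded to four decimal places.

X ~ Binomial(n=7, p=0.25).
P(X ≤ 0) = C(7,0)·0.25^0·0.75^7.
= 0.133484 = 0.1335.

P = 0.1335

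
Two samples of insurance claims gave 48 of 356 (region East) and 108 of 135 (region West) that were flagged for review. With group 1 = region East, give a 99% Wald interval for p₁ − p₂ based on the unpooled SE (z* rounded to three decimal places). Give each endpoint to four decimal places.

(-0.7654, -0.5650)

p̂₁ = 0.13483, p̂₂ = 0.80000, so the observed difference is -0.66517.
SE = √(0.000327674 + 0.001185185) = √0.001512859 = 0.038895.
For 99% confidence, z* = 2.576. Margin of error = 0.10019.
CI: -0.66517 ± 0.10019 = (-0.7654, -0.5650).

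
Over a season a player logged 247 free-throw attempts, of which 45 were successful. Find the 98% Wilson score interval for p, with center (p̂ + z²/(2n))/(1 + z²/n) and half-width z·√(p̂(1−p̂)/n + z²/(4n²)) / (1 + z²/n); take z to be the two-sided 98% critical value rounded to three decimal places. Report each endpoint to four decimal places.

Here p̂ = 45/247 = 0.18219 and z = 2.326 (z² = 5.410276).
1 + z²/n = 1.021904.
Center = (0.18219 + 0.010952)/1.021904 = 0.18900.
Radicand: p̂(1−p̂)/n + z²/(4n²) = 0.000603216 + 0.000022170 = 0.000625386.
Half-width = z·√(radicand)/denom = 2.326·0.025008/1.021904 = 0.05692.
So the interval runs from 0.1321 to 0.2459.

(0.1321, 0.2459)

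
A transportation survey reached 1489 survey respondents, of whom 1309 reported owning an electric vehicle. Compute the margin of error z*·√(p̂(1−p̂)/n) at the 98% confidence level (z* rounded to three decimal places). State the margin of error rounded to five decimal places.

p̂ = 1309/1489 = 0.87911.
SE = √(p̂(1−p̂)/n) = √(0.106273/1489) = 0.008448.
The 98% critical value is z* = 2.326.
So ME = 0.01965.

ME = 0.01965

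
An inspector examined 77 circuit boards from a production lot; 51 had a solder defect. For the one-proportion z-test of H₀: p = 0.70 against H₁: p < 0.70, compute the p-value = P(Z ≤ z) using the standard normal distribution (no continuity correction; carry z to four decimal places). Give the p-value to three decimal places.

With x = 51 successes in n = 77, p̂ = 0.66234.
Null standard error: √(0.70·0.30/77) = √0.002727273 = 0.052223.
Test statistic (full precision, shown to 4 dp): z = (51/77 − 0.70)/SE₀ ≈ -0.7212.
p-value = P(Z ≤ z) with z = -0.7212 → 0.235.

p-value = 0.235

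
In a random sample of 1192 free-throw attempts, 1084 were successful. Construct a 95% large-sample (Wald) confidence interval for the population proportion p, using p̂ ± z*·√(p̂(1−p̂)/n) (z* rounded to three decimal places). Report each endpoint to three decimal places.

(0.893, 0.926)

Sample proportion p̂ = 1084/1192 = 0.90940.
Standard error of p̂: √(0.082395/1192) = √0.000069123 = 0.008314.
The 95% critical value is z* = 1.960.
Margin = 1.960·0.008314 = 0.01630.
So the interval runs from 0.893 to 0.926.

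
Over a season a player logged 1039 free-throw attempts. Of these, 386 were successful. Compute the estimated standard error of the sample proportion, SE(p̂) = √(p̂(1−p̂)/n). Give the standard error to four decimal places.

p̂ = 386/1039 = 0.37151.
p̂(1−p̂) = 0.37151·0.62849 = 0.233490.
SE = √(0.233490/1039) = 0.0150.

SE = 0.0150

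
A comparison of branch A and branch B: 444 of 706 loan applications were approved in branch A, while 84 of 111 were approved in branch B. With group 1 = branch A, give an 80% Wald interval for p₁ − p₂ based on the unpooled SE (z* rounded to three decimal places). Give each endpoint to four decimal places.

(-0.1850, -0.0707)

p̂₁ = 0.62890, p̂₂ = 0.75676, so the observed difference is -0.12786.
SE = √(0.000330575 + 0.001658342) = √0.001988917 = 0.044597.
z* = 1.282 at the 80% level. Margin of error = 0.05717.
So the interval runs from -0.1850 to -0.0707.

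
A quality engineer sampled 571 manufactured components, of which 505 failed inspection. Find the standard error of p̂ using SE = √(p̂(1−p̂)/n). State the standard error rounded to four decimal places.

SE = 0.0134

p̂ = 505/571 = 0.88441.
p̂(1−p̂) = 0.88441·0.11559 = 0.102229.
SE = √(0.102229/571) = 0.0134.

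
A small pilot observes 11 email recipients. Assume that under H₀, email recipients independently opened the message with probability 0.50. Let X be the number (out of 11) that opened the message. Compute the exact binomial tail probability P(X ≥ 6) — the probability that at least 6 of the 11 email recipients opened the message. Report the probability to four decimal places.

X is binomial with n = 11 and p = 0.50.
P(X ≥ 6) = Σ_{j=6}^{11} C(11,j)·0.50^j·0.50^{11−j}.
= 0.225586 + 0.161133 + 0.080566 + 0.026855 + 0.005371 + 0.000488 = 0.5000.

P = 0.5000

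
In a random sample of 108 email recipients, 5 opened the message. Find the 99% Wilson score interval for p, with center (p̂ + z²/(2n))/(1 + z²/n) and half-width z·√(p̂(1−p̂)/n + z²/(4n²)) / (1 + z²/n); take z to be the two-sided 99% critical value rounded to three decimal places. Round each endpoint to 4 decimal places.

(0.0156, 0.1295)

Here p̂ = 5/108 = 0.04630 and z = 2.576 (z² = 6.635776).
1 + z²/n = 1.061442.
Adjusted center: (0.04630 + z²/(2n))/1.061442 = 0.07256.
Radicand: p̂(1−p̂)/n + z²/(4n²) = 0.000408824 + 0.000142228 = 0.000551052.
Half-width = z·√(radicand)/denom = 2.576·0.023474/1.061442 = 0.05697.
So the interval runs from 0.0156 to 0.1295.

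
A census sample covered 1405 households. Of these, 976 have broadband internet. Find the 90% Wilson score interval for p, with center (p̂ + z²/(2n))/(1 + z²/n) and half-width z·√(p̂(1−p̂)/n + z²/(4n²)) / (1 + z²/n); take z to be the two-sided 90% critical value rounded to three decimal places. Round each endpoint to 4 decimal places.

(0.6741, 0.7145)

p̂ = 976/1405 = 0.69466; z = 1.645, so z² = 2.706025.
1 + z²/n = 1.001926.
Adjusted center: (0.69466 + z²/(2n))/1.001926 = 0.69429.
Radicand: p̂(1−p̂)/n + z²/(4n²) = 0.000150966 + 0.000000343 = 0.000151309.
Half-width = z·√(radicand)/denom = 1.645·0.012301/1.001926 = 0.02020.
So the interval runs from 0.6741 to 0.7145.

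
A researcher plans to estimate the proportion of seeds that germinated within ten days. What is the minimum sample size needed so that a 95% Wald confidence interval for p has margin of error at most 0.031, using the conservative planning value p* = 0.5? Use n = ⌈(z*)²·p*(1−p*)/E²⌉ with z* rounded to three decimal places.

The 95% critical value is z* = 1.960.
p*(1−p*) = 0.50·0.50 = 0.2500.
Required n before rounding: 3.841600 × 0.2500 / 0.031² = 999.376.
Rounding up, n = 1000.

n = 1000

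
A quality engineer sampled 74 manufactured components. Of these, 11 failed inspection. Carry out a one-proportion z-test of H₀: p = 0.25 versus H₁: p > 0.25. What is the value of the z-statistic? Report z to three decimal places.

z = -2.013

With x = 11 successes in n = 74, p̂ = 0.14865.
SE₀ = √(0.25·0.75/74) = 0.050337.
z = (p̂ − p₀)/SE = (0.14865 − 0.25)/0.050337 = -2.013.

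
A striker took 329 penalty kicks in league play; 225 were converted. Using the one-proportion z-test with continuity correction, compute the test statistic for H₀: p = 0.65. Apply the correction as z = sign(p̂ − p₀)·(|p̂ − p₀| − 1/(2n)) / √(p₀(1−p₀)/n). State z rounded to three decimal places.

z = 1.231

The sample proportion is 225/329 = 0.68389. p̂ − p₀ = 0.033891.
1/(2n) = 0.001520.
Corrected numerator: |0.033891| − 0.001520 = 0.032371.
SE₀ = √(0.65·0.35/329) = 0.026296.
z = (+)0.032371/0.026296 = 1.231.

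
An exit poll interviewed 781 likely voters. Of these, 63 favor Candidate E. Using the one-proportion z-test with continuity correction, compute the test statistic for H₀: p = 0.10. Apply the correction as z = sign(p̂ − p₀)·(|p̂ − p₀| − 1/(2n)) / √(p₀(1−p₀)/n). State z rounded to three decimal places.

The sample proportion is 63/781 = 0.08067. p̂ − p₀ = -0.019334.
1/(2n) = 0.000640.
Corrected numerator: |-0.019334| − 0.000640 = 0.018694.
Under H₀, SE = √(p₀(1−p₀)/n) = √(0.10·0.90/781) = √0.000115237 = 0.010735.
z = −0.018694/0.010735 = -1.741.

z = -1.741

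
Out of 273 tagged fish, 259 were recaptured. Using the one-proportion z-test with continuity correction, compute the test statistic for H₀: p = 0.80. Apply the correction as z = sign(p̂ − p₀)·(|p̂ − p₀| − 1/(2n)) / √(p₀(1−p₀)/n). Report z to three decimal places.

z = 6.067

p̂ = 259/273 = 0.94872. p̂ − p₀ = 0.148718.
1/(2n) = 0.001832.
Corrected numerator: |0.148718| − 0.001832 = 0.146886.
Under H₀, SE = √(p₀(1−p₀)/n) = √(0.80·0.20/273) = √0.000586081 = 0.024209.
z = +0.146886/0.024209 = 6.067.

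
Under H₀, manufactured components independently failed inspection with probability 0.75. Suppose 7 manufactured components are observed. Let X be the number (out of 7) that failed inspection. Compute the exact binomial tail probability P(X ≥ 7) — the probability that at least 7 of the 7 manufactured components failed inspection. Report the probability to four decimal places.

P = 0.1335

X ~ Binomial(n=7, p=0.75).
P(X ≥ 7) = C(7,7)·0.75^7·0.25^0.
= 0.133484 = 0.1335.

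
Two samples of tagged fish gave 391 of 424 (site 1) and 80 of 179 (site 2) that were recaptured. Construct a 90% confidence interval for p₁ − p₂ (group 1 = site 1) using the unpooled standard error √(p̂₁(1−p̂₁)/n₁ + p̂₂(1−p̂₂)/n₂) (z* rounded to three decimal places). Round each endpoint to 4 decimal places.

p̂₁ = 391/424 = 0.92217, p̂₂ = 80/179 = 0.44693; p̂₁ − p̂₂ = 0.47524.
SE = √(0.000169275 + 0.001380912) = √0.001550187 = 0.039372.
z* = 1.645 at the 90% level. Margin = 1.645·0.039372 = 0.06477.
So the interval runs from 0.4105 to 0.5400.

(0.4105, 0.5400)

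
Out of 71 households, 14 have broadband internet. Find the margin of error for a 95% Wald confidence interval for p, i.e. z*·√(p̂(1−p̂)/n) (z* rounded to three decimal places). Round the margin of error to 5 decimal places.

With x = 14 successes in n = 71, p̂ = 0.19718.
SE(p̂) = √(0.19718·0.80282/71) = 0.047219.
z* = 1.960 at the 95% level.
Margin of error = z*·SE = 1.960 × 0.047219 = 0.09255.

ME = 0.09255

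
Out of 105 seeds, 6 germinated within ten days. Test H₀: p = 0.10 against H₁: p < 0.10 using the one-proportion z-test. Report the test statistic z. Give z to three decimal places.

z = -1.464

Sample proportion p̂ = 6/105 = 0.05714.
Under H₀, SE = √(p₀(1−p₀)/n) = √(0.10·0.90/105) = √0.000857143 = 0.029277.
z = (p̂ − p₀)/SE = (0.05714 − 0.10)/0.029277 = -1.464.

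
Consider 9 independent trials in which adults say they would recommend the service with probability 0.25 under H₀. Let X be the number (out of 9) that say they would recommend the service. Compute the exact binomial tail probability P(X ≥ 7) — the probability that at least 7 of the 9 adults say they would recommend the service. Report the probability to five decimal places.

P = 0.00134

X is binomial with n = 9 and p = 0.25.
P(X ≥ 7) = C(9,7)·0.25^7·0.75^2 + C(9,8)·0.25^8·0.75^1 + C(9,9)·0.25^9·0.75^0.
= 0.001236 + 0.000103 + 0.000004 = 0.00134.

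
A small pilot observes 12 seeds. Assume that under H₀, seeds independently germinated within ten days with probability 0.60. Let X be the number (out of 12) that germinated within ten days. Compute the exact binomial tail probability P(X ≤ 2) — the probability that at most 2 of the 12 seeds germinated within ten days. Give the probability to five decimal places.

X ~ Binomial(n=12, p=0.60).
P(X ≤ 2) = C(12,0)·0.60^0·0.40^12 + C(12,1)·0.60^1·0.40^11 + C(12,2)·0.60^2·0.40^10.
= 0.000017 + 0.000302 + 0.002491 = 0.00281.

P = 0.00281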